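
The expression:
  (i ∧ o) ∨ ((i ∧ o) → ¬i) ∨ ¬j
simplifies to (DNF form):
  True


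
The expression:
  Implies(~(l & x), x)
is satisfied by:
  {x: True}


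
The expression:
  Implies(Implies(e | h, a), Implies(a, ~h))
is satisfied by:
  {h: False, a: False}
  {a: True, h: False}
  {h: True, a: False}


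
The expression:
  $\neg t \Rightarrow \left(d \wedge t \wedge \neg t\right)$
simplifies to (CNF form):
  $t$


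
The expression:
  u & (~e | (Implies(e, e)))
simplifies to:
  u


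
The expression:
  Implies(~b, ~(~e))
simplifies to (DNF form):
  b | e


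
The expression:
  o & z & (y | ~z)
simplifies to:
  o & y & z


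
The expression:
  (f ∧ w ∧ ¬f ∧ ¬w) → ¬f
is always true.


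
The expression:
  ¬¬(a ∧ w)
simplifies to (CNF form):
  a ∧ w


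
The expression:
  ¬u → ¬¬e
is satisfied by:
  {e: True, u: True}
  {e: True, u: False}
  {u: True, e: False}


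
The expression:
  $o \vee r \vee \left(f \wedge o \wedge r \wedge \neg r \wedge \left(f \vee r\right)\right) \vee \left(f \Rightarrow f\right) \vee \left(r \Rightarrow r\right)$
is always true.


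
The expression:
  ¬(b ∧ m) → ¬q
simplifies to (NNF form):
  (b ∧ m) ∨ ¬q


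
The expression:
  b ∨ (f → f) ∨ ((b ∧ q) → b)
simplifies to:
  True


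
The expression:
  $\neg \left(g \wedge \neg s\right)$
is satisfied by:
  {s: True, g: False}
  {g: False, s: False}
  {g: True, s: True}


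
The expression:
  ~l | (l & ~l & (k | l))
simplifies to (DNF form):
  ~l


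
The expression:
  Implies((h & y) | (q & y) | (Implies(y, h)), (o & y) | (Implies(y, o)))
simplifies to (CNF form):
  (o | ~h | ~y) & (o | ~q | ~y)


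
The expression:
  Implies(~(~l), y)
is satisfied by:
  {y: True, l: False}
  {l: False, y: False}
  {l: True, y: True}


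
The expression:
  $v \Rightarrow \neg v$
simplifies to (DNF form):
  $\neg v$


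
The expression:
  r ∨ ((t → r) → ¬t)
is always true.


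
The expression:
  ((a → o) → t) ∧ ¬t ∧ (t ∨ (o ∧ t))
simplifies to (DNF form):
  False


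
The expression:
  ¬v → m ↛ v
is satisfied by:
  {m: True, v: True}
  {m: True, v: False}
  {v: True, m: False}


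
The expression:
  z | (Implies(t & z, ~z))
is always true.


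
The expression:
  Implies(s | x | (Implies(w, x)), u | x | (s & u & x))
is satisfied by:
  {x: True, u: True, w: True, s: False}
  {x: True, u: True, w: False, s: False}
  {x: True, u: True, s: True, w: True}
  {x: True, u: True, s: True, w: False}
  {x: True, w: True, s: False, u: False}
  {x: True, w: False, s: False, u: False}
  {x: True, s: True, w: True, u: False}
  {x: True, s: True, w: False, u: False}
  {u: True, w: True, s: False, x: False}
  {u: True, w: False, s: False, x: False}
  {u: True, s: True, w: True, x: False}
  {u: True, s: True, w: False, x: False}
  {w: True, u: False, s: False, x: False}


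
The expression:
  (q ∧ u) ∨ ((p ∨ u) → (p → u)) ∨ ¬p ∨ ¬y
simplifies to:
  u ∨ ¬p ∨ ¬y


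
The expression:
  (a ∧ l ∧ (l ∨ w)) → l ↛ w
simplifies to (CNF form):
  ¬a ∨ ¬l ∨ ¬w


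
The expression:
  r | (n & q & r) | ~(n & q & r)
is always true.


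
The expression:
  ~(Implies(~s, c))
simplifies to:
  ~c & ~s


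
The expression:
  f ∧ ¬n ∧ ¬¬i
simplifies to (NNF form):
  f ∧ i ∧ ¬n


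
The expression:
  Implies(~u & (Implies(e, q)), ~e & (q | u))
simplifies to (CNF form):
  (e | q | u) & (e | u | ~e) & (q | u | ~q) & (u | ~e | ~q)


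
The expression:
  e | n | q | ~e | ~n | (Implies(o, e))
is always true.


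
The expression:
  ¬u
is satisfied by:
  {u: False}


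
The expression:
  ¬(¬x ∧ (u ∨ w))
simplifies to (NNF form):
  x ∨ (¬u ∧ ¬w)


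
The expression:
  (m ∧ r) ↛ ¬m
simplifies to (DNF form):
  m ∧ r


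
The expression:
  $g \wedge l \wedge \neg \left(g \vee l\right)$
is never true.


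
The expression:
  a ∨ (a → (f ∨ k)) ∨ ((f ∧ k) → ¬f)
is always true.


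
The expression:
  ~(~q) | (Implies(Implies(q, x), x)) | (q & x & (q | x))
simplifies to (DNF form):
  q | x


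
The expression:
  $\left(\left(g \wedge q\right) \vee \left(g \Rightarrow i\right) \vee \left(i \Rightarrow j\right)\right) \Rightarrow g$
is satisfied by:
  {g: True}


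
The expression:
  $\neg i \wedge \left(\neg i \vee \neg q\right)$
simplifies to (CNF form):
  $\neg i$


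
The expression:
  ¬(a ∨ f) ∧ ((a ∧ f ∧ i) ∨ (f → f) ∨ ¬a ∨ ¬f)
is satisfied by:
  {f: False, a: False}


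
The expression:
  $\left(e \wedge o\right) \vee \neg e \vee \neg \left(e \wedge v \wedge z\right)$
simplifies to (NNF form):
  $o \vee \neg e \vee \neg v \vee \neg z$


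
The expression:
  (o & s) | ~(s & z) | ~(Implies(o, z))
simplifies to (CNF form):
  o | ~s | ~z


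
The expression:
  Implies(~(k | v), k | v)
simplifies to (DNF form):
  k | v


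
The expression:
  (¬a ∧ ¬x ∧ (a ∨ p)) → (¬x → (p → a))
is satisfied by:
  {a: True, x: True, p: False}
  {a: True, p: False, x: False}
  {x: True, p: False, a: False}
  {x: False, p: False, a: False}
  {a: True, x: True, p: True}
  {a: True, p: True, x: False}
  {x: True, p: True, a: False}


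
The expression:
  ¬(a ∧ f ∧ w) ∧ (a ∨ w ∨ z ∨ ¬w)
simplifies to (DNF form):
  ¬a ∨ ¬f ∨ ¬w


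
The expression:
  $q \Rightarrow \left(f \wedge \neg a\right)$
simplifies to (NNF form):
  $\left(f \wedge \neg a\right) \vee \neg q$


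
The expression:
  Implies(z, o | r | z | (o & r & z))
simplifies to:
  True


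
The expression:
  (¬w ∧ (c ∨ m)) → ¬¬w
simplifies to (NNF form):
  w ∨ (¬c ∧ ¬m)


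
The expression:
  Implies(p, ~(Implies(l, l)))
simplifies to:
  ~p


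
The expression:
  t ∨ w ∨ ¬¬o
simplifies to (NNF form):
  o ∨ t ∨ w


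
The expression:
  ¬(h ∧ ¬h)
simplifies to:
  True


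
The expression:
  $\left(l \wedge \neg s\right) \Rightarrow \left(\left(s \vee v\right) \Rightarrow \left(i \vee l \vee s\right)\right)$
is always true.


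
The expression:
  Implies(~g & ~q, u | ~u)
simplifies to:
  True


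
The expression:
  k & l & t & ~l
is never true.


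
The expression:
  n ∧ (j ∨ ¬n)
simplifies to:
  j ∧ n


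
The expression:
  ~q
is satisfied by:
  {q: False}


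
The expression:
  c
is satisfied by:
  {c: True}


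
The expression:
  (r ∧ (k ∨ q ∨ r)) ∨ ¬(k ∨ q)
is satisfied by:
  {r: True, q: False, k: False}
  {r: True, k: True, q: False}
  {r: True, q: True, k: False}
  {r: True, k: True, q: True}
  {k: False, q: False, r: False}


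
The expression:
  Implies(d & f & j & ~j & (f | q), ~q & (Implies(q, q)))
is always true.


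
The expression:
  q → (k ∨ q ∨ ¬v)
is always true.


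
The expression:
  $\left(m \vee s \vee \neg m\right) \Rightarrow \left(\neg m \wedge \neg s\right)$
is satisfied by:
  {s: False, m: False}


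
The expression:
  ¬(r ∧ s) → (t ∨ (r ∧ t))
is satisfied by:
  {t: True, s: True, r: True}
  {t: True, s: True, r: False}
  {t: True, r: True, s: False}
  {t: True, r: False, s: False}
  {s: True, r: True, t: False}


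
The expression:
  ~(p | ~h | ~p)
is never true.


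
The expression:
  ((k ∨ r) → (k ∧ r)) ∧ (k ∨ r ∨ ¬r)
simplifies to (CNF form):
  (k ∨ ¬k) ∧ (k ∨ ¬r) ∧ (r ∨ ¬k) ∧ (r ∨ ¬r)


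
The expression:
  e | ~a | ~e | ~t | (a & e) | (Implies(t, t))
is always true.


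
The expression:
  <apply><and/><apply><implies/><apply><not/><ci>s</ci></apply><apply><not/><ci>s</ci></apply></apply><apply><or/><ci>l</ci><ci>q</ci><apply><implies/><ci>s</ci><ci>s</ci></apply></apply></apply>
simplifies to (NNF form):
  <true/>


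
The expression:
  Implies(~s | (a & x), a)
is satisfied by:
  {a: True, s: True}
  {a: True, s: False}
  {s: True, a: False}


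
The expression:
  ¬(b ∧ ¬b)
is always true.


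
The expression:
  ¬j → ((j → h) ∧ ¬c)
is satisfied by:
  {j: True, c: False}
  {c: False, j: False}
  {c: True, j: True}


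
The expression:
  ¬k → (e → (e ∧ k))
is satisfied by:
  {k: True, e: False}
  {e: False, k: False}
  {e: True, k: True}


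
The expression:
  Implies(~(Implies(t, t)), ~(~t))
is always true.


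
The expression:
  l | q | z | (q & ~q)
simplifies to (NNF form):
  l | q | z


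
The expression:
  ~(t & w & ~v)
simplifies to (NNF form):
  v | ~t | ~w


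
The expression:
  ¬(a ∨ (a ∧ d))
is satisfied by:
  {a: False}


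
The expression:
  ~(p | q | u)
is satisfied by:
  {q: False, u: False, p: False}


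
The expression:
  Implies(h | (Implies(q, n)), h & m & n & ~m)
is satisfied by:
  {q: True, n: False, h: False}


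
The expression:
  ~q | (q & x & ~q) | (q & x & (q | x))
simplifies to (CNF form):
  x | ~q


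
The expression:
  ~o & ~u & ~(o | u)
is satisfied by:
  {u: False, o: False}


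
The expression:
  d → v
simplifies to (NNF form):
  v ∨ ¬d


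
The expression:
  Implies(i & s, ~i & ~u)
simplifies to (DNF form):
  ~i | ~s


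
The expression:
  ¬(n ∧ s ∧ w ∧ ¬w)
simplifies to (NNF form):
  True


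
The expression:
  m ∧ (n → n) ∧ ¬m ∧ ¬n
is never true.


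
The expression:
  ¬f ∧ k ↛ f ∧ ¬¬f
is never true.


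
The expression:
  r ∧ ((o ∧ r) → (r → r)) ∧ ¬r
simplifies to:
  False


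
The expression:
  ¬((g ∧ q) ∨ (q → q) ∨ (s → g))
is never true.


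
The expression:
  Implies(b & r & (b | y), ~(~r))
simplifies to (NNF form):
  True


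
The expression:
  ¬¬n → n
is always true.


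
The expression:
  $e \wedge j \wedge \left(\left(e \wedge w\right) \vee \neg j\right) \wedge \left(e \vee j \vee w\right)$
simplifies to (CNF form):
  $e \wedge j \wedge w$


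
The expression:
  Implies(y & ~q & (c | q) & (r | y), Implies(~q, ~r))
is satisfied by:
  {q: True, c: False, y: False, r: False}
  {r: False, c: False, q: False, y: False}
  {r: True, q: True, c: False, y: False}
  {r: True, c: False, q: False, y: False}
  {y: True, q: True, r: False, c: False}
  {y: True, r: False, c: False, q: False}
  {y: True, r: True, q: True, c: False}
  {y: True, r: True, c: False, q: False}
  {q: True, c: True, y: False, r: False}
  {c: True, y: False, q: False, r: False}
  {r: True, c: True, q: True, y: False}
  {r: True, c: True, y: False, q: False}
  {q: True, c: True, y: True, r: False}
  {c: True, y: True, r: False, q: False}
  {r: True, c: True, y: True, q: True}


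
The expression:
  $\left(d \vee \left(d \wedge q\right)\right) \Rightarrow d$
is always true.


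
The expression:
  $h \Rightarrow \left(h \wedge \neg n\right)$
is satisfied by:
  {h: False, n: False}
  {n: True, h: False}
  {h: True, n: False}


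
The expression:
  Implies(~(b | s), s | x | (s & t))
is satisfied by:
  {b: True, s: True, x: True}
  {b: True, s: True, x: False}
  {b: True, x: True, s: False}
  {b: True, x: False, s: False}
  {s: True, x: True, b: False}
  {s: True, x: False, b: False}
  {x: True, s: False, b: False}


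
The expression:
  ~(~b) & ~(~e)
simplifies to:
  b & e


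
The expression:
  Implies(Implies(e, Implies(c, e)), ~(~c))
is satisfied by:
  {c: True}


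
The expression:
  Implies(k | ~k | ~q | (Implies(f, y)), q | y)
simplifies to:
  q | y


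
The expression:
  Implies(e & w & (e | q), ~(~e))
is always true.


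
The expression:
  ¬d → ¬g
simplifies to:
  d ∨ ¬g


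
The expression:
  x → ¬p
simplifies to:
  ¬p ∨ ¬x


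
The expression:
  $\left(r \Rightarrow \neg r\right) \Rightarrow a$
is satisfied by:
  {r: True, a: True}
  {r: True, a: False}
  {a: True, r: False}


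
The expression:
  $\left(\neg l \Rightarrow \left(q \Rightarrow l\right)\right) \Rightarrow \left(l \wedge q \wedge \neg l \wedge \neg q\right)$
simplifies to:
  $q \wedge \neg l$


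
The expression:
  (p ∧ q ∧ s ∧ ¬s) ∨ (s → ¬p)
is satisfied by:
  {s: False, p: False}
  {p: True, s: False}
  {s: True, p: False}


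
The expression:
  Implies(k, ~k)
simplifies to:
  ~k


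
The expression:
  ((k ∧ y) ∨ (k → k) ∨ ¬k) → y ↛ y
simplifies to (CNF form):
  False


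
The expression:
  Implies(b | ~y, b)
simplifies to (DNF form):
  b | y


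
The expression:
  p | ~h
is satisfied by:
  {p: True, h: False}
  {h: False, p: False}
  {h: True, p: True}


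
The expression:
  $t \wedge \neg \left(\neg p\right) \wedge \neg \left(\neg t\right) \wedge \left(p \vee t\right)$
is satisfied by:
  {t: True, p: True}


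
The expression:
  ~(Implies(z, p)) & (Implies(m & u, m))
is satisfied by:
  {z: True, p: False}


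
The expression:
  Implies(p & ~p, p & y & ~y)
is always true.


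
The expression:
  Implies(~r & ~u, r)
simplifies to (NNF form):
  r | u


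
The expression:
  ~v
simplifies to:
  ~v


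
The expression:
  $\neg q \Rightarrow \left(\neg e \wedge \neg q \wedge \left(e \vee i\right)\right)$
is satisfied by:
  {i: True, q: True, e: False}
  {q: True, e: False, i: False}
  {i: True, q: True, e: True}
  {q: True, e: True, i: False}
  {i: True, e: False, q: False}


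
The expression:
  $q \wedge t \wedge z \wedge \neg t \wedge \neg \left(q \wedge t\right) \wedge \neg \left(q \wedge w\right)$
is never true.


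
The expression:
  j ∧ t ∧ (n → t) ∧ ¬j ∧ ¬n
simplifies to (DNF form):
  False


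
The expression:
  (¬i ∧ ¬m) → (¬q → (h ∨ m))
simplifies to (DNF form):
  h ∨ i ∨ m ∨ q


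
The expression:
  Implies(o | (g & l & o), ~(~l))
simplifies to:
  l | ~o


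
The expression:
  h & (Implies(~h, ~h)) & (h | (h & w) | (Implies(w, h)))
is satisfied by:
  {h: True}


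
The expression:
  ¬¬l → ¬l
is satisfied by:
  {l: False}


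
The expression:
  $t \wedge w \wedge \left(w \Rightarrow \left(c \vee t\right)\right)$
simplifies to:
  $t \wedge w$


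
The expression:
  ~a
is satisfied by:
  {a: False}


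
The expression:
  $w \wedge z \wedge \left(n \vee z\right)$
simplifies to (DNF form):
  $w \wedge z$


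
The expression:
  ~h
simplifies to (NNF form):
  ~h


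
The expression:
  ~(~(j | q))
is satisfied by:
  {q: True, j: True}
  {q: True, j: False}
  {j: True, q: False}


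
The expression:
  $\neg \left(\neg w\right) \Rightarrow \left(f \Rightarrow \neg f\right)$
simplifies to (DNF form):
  $\neg f \vee \neg w$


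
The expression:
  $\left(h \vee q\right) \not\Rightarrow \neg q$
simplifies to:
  $q$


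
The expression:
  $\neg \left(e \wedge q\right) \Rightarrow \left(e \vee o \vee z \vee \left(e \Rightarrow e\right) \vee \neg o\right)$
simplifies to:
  $\text{True}$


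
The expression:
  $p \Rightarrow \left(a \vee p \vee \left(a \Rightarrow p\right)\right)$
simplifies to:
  $\text{True}$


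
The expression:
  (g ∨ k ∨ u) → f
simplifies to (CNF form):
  (f ∨ ¬g) ∧ (f ∨ ¬k) ∧ (f ∨ ¬u)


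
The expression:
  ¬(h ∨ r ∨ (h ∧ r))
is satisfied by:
  {r: False, h: False}


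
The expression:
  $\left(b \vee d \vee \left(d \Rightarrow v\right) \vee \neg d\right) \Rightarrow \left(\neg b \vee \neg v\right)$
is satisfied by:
  {v: False, b: False}
  {b: True, v: False}
  {v: True, b: False}


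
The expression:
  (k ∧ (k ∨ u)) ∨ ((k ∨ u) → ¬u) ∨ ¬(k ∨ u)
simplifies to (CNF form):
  k ∨ ¬u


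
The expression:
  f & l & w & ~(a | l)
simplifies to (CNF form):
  False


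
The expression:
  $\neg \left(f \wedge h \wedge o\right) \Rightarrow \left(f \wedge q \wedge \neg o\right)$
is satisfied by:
  {h: True, q: True, f: True, o: False}
  {q: True, f: True, h: False, o: False}
  {o: True, h: True, q: True, f: True}
  {o: True, h: True, f: True, q: False}


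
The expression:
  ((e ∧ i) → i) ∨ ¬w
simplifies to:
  True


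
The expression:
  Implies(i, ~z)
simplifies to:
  ~i | ~z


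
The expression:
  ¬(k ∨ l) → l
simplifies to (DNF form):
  k ∨ l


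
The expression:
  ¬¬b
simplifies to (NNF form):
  b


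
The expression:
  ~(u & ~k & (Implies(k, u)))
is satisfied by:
  {k: True, u: False}
  {u: False, k: False}
  {u: True, k: True}


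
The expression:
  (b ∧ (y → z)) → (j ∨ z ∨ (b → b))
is always true.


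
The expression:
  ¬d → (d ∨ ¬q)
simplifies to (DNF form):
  d ∨ ¬q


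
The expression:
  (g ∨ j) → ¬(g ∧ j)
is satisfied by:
  {g: False, j: False}
  {j: True, g: False}
  {g: True, j: False}


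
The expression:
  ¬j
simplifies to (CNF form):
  ¬j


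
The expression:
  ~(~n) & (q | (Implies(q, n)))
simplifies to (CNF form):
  n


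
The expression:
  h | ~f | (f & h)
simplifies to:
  h | ~f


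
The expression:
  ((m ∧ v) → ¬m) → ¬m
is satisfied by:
  {v: True, m: False}
  {m: False, v: False}
  {m: True, v: True}


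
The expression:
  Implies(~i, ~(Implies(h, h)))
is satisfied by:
  {i: True}


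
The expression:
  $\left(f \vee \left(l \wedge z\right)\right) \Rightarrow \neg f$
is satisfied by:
  {f: False}


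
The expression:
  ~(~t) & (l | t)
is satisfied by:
  {t: True}


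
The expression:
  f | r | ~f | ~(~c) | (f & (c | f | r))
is always true.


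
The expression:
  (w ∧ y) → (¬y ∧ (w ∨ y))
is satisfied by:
  {w: False, y: False}
  {y: True, w: False}
  {w: True, y: False}


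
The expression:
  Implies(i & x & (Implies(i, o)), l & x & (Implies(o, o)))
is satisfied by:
  {l: True, o: False, x: False, i: False}
  {i: False, o: False, l: False, x: False}
  {i: True, l: True, o: False, x: False}
  {i: True, o: False, l: False, x: False}
  {x: True, l: True, i: False, o: False}
  {x: True, i: False, o: False, l: False}
  {x: True, i: True, l: True, o: False}
  {x: True, i: True, o: False, l: False}
  {l: True, o: True, x: False, i: False}
  {o: True, x: False, l: False, i: False}
  {i: True, o: True, l: True, x: False}
  {i: True, o: True, x: False, l: False}
  {l: True, o: True, x: True, i: False}
  {o: True, x: True, i: False, l: False}
  {i: True, o: True, x: True, l: True}


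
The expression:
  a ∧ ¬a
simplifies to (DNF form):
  False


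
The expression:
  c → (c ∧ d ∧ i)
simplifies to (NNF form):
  (d ∧ i) ∨ ¬c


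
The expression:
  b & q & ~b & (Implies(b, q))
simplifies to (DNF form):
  False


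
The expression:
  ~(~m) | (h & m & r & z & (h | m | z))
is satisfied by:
  {m: True}


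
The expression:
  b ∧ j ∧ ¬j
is never true.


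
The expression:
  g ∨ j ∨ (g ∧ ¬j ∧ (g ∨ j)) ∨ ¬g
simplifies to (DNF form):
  True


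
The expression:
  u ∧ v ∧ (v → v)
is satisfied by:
  {u: True, v: True}


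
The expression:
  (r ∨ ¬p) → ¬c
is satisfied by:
  {p: True, c: False, r: False}
  {p: False, c: False, r: False}
  {r: True, p: True, c: False}
  {r: True, p: False, c: False}
  {c: True, p: True, r: False}


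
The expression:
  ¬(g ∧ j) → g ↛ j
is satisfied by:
  {g: True}


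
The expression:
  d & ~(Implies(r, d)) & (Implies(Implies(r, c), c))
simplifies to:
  False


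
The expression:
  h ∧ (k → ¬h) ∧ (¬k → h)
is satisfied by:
  {h: True, k: False}


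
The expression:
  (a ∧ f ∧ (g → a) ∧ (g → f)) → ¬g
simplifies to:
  ¬a ∨ ¬f ∨ ¬g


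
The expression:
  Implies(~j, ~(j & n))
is always true.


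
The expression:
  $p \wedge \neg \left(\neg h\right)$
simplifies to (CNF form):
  $h \wedge p$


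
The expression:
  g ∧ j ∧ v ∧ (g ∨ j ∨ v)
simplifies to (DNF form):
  g ∧ j ∧ v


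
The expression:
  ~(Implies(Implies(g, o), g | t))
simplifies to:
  ~g & ~t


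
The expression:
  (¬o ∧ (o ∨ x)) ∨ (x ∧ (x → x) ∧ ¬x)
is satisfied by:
  {x: True, o: False}


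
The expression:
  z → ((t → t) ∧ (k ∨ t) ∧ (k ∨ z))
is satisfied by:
  {k: True, t: True, z: False}
  {k: True, z: False, t: False}
  {t: True, z: False, k: False}
  {t: False, z: False, k: False}
  {k: True, t: True, z: True}
  {k: True, z: True, t: False}
  {t: True, z: True, k: False}


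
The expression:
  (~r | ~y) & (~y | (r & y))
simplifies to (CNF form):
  ~y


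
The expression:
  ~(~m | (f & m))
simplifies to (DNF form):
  m & ~f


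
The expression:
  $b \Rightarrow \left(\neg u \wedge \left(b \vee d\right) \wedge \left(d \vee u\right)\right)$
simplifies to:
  $\left(d \wedge \neg u\right) \vee \neg b$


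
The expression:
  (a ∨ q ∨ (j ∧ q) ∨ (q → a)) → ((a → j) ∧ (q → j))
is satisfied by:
  {j: True, q: False, a: False}
  {a: True, j: True, q: False}
  {j: True, q: True, a: False}
  {a: True, j: True, q: True}
  {a: False, q: False, j: False}


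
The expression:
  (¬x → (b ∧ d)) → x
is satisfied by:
  {x: True, d: False, b: False}
  {d: False, b: False, x: False}
  {x: True, b: True, d: False}
  {b: True, d: False, x: False}
  {x: True, d: True, b: False}
  {d: True, x: False, b: False}
  {x: True, b: True, d: True}


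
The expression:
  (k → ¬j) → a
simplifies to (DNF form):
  a ∨ (j ∧ k)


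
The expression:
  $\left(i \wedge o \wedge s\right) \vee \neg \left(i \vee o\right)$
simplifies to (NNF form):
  $\left(i \vee \neg o\right) \wedge \left(o \vee \neg i\right) \wedge \left(s \vee \neg o\right)$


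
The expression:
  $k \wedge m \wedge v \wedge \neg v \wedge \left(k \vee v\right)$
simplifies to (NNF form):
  $\text{False}$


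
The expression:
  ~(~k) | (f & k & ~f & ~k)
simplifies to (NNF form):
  k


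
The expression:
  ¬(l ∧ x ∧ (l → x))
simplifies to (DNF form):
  ¬l ∨ ¬x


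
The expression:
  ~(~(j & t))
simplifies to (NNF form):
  j & t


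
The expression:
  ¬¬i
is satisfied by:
  {i: True}


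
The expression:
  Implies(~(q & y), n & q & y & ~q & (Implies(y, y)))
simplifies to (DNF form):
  q & y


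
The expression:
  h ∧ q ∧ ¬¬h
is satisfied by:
  {h: True, q: True}


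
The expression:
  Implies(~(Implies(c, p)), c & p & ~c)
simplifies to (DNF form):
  p | ~c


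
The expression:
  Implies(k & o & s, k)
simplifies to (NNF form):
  True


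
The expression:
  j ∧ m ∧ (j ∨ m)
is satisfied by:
  {m: True, j: True}


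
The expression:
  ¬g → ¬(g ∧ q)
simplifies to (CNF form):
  True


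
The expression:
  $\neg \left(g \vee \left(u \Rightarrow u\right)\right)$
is never true.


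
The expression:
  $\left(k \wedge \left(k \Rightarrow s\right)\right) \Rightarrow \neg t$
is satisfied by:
  {s: False, k: False, t: False}
  {t: True, s: False, k: False}
  {k: True, s: False, t: False}
  {t: True, k: True, s: False}
  {s: True, t: False, k: False}
  {t: True, s: True, k: False}
  {k: True, s: True, t: False}


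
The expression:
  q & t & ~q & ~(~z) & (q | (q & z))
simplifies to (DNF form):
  False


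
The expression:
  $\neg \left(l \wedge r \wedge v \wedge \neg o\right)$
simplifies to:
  $o \vee \neg l \vee \neg r \vee \neg v$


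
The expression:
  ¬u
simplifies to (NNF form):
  ¬u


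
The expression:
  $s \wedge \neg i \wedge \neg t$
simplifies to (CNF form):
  $s \wedge \neg i \wedge \neg t$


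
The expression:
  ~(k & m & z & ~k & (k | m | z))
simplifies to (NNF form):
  True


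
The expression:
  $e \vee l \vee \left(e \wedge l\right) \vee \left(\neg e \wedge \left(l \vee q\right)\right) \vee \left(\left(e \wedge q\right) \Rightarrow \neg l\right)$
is always true.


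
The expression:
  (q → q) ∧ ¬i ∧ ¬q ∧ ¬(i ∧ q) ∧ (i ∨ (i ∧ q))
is never true.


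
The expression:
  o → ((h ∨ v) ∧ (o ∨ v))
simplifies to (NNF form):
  h ∨ v ∨ ¬o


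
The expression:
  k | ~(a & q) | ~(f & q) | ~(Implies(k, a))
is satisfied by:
  {k: True, q: False, a: False, f: False}
  {f: False, q: False, k: False, a: False}
  {f: True, k: True, q: False, a: False}
  {f: True, q: False, k: False, a: False}
  {a: True, k: True, f: False, q: False}
  {a: True, f: False, q: False, k: False}
  {a: True, f: True, k: True, q: False}
  {a: True, f: True, q: False, k: False}
  {k: True, q: True, a: False, f: False}
  {q: True, a: False, k: False, f: False}
  {f: True, q: True, k: True, a: False}
  {f: True, q: True, a: False, k: False}
  {k: True, q: True, a: True, f: False}
  {q: True, a: True, f: False, k: False}
  {f: True, q: True, a: True, k: True}


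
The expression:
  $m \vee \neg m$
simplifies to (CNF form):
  $\text{True}$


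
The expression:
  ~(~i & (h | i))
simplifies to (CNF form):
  i | ~h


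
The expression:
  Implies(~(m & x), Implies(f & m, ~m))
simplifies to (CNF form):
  x | ~f | ~m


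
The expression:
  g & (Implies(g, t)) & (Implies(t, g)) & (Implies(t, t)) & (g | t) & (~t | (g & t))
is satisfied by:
  {t: True, g: True}


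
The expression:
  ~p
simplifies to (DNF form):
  ~p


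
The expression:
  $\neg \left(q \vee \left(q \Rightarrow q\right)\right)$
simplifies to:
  $\text{False}$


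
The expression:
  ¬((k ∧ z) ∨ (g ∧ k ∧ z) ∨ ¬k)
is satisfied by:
  {k: True, z: False}


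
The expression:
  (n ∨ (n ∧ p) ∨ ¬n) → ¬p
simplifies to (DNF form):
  ¬p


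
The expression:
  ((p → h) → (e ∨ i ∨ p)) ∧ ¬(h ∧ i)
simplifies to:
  (e ∧ ¬i) ∨ (i ∧ ¬h) ∨ (p ∧ ¬i)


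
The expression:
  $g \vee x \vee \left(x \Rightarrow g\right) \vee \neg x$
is always true.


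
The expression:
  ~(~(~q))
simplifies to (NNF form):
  ~q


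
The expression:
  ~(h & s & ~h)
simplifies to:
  True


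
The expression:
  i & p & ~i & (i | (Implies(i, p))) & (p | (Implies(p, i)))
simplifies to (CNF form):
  False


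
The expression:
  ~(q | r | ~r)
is never true.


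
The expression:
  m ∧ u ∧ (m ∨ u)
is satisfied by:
  {m: True, u: True}


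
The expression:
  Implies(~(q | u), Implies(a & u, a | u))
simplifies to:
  True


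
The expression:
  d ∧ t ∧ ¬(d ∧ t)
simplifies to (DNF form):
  False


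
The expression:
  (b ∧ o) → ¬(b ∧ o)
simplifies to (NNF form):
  ¬b ∨ ¬o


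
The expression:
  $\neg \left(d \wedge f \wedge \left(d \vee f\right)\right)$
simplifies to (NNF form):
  $\neg d \vee \neg f$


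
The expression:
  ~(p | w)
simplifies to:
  ~p & ~w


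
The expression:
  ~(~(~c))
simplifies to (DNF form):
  ~c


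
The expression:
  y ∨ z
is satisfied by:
  {y: True, z: True}
  {y: True, z: False}
  {z: True, y: False}


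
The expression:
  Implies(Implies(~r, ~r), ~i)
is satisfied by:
  {i: False}


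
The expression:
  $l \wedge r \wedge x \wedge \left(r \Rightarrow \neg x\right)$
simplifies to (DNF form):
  $\text{False}$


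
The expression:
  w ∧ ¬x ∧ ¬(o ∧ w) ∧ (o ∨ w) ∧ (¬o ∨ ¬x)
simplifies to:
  w ∧ ¬o ∧ ¬x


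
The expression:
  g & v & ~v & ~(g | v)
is never true.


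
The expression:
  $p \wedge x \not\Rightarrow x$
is never true.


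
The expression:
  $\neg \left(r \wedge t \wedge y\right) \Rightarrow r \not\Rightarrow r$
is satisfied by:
  {t: True, r: True, y: True}


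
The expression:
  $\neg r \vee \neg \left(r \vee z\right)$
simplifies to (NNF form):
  $\neg r$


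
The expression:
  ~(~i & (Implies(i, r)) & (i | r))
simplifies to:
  i | ~r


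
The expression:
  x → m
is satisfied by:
  {m: True, x: False}
  {x: False, m: False}
  {x: True, m: True}


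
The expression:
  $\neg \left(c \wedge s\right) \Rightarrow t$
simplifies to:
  $t \vee \left(c \wedge s\right)$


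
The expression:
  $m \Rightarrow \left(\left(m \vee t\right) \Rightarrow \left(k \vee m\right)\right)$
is always true.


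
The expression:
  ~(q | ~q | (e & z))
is never true.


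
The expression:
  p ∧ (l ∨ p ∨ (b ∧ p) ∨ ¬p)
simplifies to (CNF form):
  p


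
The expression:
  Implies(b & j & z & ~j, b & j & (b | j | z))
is always true.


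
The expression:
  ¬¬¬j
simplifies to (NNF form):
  ¬j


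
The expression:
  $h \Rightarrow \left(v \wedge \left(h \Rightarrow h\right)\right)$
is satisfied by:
  {v: True, h: False}
  {h: False, v: False}
  {h: True, v: True}


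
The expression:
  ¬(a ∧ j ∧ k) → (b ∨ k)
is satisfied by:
  {b: True, k: True}
  {b: True, k: False}
  {k: True, b: False}


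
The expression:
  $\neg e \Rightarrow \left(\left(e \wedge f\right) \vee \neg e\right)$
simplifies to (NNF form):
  $\text{True}$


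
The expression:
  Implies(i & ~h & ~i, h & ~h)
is always true.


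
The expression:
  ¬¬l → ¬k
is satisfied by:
  {l: False, k: False}
  {k: True, l: False}
  {l: True, k: False}


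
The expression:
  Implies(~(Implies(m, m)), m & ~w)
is always true.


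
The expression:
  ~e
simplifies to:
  ~e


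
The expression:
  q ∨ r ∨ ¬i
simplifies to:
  q ∨ r ∨ ¬i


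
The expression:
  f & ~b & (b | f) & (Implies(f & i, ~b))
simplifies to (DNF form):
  f & ~b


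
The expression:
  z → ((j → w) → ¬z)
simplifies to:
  (j ∧ ¬w) ∨ ¬z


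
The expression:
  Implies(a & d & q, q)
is always true.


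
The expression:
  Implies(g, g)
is always true.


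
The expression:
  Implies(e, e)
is always true.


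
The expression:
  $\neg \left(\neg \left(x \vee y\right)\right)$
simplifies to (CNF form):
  $x \vee y$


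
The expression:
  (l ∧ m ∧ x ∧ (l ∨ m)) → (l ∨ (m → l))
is always true.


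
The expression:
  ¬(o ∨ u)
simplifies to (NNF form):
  ¬o ∧ ¬u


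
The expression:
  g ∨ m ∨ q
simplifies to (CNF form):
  g ∨ m ∨ q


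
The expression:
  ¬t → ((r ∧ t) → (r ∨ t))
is always true.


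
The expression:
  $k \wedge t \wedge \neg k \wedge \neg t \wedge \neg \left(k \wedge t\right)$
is never true.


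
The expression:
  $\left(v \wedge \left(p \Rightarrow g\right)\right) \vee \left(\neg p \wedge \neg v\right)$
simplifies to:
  $\left(g \wedge v\right) \vee \neg p$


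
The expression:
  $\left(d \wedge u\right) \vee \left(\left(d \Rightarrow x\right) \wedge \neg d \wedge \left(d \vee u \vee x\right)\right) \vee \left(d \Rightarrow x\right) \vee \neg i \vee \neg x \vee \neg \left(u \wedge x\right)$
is always true.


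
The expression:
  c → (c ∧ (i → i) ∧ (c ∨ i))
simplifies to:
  True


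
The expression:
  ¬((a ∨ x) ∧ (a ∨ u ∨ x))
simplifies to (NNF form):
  ¬a ∧ ¬x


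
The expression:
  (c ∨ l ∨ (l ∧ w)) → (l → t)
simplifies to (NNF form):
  t ∨ ¬l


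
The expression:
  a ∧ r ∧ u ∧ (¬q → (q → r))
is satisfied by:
  {r: True, u: True, a: True}


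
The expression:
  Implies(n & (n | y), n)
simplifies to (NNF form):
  True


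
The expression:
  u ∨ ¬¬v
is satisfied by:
  {v: True, u: True}
  {v: True, u: False}
  {u: True, v: False}


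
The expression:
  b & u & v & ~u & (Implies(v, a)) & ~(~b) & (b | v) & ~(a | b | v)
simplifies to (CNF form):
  False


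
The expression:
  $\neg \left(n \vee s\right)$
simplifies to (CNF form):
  $\neg n \wedge \neg s$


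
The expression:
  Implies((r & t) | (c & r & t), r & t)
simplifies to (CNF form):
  True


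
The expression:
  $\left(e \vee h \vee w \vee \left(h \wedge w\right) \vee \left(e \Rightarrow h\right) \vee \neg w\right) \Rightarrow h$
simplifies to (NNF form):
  $h$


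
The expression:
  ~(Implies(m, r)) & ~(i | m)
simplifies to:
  False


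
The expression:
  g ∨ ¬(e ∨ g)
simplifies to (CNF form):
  g ∨ ¬e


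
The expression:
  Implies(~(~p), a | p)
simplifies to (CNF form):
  True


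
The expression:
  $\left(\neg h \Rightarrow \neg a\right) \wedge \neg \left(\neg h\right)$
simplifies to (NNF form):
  $h$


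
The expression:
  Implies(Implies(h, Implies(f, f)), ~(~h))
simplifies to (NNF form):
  h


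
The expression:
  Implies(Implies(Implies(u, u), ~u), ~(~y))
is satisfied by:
  {y: True, u: True}
  {y: True, u: False}
  {u: True, y: False}


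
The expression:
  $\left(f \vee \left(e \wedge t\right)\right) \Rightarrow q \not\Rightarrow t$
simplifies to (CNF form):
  $\left(q \vee \neg f\right) \wedge \left(\neg e \vee \neg t\right) \wedge \left(\neg f \vee \neg t\right) \wedge \left(q \vee \neg e \vee \neg f\right) \wedge \left(q \vee \neg e \vee \neg t\right) \wedge \left(q \vee \neg f \vee \neg t\right) \wedge \left(\neg e \vee \neg f \vee \neg t\right)$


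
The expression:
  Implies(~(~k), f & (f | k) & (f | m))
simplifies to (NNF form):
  f | ~k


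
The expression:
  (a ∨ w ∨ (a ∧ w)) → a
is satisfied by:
  {a: True, w: False}
  {w: False, a: False}
  {w: True, a: True}


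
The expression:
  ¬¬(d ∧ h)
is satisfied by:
  {h: True, d: True}


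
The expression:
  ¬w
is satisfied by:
  {w: False}


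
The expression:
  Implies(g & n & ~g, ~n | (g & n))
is always true.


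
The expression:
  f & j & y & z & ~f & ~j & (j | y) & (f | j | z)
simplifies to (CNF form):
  False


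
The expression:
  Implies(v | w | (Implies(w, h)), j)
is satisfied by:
  {j: True}


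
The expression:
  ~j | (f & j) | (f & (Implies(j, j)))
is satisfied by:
  {f: True, j: False}
  {j: False, f: False}
  {j: True, f: True}


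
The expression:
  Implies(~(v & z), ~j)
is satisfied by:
  {v: True, z: True, j: False}
  {v: True, z: False, j: False}
  {z: True, v: False, j: False}
  {v: False, z: False, j: False}
  {j: True, v: True, z: True}


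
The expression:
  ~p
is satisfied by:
  {p: False}


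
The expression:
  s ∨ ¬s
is always true.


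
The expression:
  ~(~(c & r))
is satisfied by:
  {r: True, c: True}


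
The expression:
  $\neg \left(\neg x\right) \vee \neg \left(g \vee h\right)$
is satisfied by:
  {x: True, g: False, h: False}
  {x: True, h: True, g: False}
  {x: True, g: True, h: False}
  {x: True, h: True, g: True}
  {h: False, g: False, x: False}


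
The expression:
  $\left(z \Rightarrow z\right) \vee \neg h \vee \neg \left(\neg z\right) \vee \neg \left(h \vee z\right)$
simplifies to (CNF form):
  $\text{True}$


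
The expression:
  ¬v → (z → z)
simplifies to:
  True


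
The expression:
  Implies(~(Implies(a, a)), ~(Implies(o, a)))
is always true.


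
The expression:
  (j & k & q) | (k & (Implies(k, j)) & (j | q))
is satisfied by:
  {j: True, k: True}


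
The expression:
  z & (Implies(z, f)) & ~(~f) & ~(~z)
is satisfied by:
  {z: True, f: True}


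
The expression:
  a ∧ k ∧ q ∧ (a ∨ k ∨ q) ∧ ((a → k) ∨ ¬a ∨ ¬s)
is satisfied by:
  {a: True, q: True, k: True}


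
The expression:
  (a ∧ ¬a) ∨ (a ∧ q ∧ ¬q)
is never true.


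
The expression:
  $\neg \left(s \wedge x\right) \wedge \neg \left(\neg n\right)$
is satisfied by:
  {n: True, s: False, x: False}
  {x: True, n: True, s: False}
  {s: True, n: True, x: False}


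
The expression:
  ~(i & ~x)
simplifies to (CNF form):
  x | ~i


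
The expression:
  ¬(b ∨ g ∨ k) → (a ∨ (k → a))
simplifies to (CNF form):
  True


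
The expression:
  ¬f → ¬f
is always true.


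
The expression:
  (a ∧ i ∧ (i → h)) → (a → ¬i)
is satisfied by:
  {h: False, a: False, i: False}
  {i: True, h: False, a: False}
  {a: True, h: False, i: False}
  {i: True, a: True, h: False}
  {h: True, i: False, a: False}
  {i: True, h: True, a: False}
  {a: True, h: True, i: False}


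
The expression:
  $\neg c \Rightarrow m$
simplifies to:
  $c \vee m$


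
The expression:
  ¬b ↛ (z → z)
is never true.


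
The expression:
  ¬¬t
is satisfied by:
  {t: True}


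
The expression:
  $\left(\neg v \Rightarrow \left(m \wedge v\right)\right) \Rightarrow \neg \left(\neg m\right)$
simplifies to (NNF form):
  $m \vee \neg v$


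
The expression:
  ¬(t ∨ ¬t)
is never true.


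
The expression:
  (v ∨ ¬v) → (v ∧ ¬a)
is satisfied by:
  {v: True, a: False}


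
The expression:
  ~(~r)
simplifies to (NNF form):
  r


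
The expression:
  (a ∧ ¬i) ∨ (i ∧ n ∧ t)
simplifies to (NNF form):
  (a ∨ i) ∧ (n ∨ ¬i) ∧ (t ∨ ¬i)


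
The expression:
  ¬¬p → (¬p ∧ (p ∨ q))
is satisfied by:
  {p: False}


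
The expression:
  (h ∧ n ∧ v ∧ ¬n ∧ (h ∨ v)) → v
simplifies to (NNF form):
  True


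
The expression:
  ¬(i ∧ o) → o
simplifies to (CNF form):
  o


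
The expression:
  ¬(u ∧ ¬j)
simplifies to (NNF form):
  j ∨ ¬u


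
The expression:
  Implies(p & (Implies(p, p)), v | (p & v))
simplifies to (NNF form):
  v | ~p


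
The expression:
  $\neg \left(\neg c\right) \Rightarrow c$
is always true.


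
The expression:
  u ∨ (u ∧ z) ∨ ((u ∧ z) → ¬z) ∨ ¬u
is always true.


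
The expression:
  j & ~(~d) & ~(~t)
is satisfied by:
  {t: True, j: True, d: True}


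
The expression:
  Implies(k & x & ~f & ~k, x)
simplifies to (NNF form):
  True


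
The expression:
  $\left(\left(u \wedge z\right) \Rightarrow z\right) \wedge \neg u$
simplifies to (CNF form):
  $\neg u$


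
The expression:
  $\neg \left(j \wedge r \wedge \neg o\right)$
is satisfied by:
  {o: True, r: False, j: False}
  {o: False, r: False, j: False}
  {j: True, o: True, r: False}
  {j: True, o: False, r: False}
  {r: True, o: True, j: False}
  {r: True, o: False, j: False}
  {r: True, j: True, o: True}


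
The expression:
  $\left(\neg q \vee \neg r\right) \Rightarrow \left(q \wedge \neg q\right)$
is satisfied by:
  {r: True, q: True}


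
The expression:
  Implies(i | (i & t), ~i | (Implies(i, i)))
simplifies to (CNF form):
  True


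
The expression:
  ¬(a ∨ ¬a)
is never true.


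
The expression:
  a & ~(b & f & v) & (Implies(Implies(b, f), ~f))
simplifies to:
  a & ~f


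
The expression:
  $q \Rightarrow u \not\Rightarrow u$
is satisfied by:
  {q: False}


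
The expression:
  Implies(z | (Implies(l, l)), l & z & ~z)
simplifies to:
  False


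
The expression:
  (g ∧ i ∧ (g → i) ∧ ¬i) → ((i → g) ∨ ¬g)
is always true.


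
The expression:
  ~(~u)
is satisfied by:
  {u: True}


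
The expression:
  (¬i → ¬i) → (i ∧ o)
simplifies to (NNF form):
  i ∧ o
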